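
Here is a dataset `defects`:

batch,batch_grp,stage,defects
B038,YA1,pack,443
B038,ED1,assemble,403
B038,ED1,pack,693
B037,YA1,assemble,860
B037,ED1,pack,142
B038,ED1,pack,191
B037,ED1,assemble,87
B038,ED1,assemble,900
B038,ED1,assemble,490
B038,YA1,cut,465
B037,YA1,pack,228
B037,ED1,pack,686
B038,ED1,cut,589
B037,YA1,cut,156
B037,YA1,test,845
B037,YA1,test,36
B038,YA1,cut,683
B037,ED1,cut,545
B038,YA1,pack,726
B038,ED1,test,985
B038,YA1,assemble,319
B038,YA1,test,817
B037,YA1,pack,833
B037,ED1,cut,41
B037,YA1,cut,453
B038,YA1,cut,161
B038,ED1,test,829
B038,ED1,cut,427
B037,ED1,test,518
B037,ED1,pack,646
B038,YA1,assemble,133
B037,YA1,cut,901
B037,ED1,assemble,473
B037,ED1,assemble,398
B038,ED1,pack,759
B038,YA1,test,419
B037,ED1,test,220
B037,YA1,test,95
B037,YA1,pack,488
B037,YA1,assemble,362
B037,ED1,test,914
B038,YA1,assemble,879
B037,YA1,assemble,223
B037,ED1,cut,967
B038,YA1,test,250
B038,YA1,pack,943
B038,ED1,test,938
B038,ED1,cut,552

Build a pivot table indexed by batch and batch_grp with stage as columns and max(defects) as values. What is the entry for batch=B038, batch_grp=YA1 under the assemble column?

879

Rows with batch=B038, batch_grp=YA1 and stage=assemble: defects values are 319, 133, 879.
max(319, 133, 879) = 879.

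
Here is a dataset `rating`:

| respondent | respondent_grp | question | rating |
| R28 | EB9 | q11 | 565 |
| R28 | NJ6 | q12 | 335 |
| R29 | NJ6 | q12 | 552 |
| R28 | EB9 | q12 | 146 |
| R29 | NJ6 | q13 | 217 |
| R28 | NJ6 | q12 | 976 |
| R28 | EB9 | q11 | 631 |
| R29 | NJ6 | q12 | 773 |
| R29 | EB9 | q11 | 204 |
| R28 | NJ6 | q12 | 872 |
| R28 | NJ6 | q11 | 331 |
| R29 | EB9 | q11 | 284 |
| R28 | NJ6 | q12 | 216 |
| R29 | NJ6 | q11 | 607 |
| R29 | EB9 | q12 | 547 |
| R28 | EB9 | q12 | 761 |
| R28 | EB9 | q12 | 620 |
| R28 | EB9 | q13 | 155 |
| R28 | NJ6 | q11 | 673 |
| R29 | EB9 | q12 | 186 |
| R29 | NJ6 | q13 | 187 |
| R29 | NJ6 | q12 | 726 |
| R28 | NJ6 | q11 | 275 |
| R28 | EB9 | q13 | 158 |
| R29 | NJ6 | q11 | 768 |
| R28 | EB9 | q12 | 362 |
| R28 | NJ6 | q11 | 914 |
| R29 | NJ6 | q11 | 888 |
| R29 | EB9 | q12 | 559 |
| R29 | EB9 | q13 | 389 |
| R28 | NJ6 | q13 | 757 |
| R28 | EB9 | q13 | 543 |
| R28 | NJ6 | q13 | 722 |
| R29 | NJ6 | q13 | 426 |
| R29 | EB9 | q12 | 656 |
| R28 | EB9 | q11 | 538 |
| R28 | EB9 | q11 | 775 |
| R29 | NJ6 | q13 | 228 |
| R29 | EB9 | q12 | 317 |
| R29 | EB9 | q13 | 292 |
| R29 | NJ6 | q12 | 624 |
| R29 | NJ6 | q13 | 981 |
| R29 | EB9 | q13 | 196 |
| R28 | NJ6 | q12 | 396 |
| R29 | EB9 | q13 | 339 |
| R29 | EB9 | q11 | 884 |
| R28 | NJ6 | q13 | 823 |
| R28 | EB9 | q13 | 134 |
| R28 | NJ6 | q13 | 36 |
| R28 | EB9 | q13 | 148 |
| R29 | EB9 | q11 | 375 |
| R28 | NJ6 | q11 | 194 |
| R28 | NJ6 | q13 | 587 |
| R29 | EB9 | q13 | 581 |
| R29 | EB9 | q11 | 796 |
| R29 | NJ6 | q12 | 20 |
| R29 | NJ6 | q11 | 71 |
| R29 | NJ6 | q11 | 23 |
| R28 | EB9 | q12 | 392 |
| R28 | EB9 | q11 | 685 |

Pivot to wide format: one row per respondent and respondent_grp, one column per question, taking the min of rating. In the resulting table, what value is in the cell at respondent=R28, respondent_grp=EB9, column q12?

146

Rows with respondent=R28, respondent_grp=EB9 and question=q12: rating values are 146, 761, 620, 362, 392.
min(146, 761, 620, 362, 392) = 146.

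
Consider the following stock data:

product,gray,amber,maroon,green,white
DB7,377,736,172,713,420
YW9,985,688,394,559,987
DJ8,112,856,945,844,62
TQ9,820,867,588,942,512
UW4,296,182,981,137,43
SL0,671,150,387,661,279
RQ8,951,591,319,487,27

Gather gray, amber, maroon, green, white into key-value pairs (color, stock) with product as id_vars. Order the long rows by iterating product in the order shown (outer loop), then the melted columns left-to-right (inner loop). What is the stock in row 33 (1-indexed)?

35 rows total (7 × 5). Row 33: index ⌊(33-1)/5⌋ = 6 into product → RQ8; (33-1) mod 5 = 2 into the melted columns → maroon.
So row 33 is (RQ8, maroon, 319); stock = 319.

319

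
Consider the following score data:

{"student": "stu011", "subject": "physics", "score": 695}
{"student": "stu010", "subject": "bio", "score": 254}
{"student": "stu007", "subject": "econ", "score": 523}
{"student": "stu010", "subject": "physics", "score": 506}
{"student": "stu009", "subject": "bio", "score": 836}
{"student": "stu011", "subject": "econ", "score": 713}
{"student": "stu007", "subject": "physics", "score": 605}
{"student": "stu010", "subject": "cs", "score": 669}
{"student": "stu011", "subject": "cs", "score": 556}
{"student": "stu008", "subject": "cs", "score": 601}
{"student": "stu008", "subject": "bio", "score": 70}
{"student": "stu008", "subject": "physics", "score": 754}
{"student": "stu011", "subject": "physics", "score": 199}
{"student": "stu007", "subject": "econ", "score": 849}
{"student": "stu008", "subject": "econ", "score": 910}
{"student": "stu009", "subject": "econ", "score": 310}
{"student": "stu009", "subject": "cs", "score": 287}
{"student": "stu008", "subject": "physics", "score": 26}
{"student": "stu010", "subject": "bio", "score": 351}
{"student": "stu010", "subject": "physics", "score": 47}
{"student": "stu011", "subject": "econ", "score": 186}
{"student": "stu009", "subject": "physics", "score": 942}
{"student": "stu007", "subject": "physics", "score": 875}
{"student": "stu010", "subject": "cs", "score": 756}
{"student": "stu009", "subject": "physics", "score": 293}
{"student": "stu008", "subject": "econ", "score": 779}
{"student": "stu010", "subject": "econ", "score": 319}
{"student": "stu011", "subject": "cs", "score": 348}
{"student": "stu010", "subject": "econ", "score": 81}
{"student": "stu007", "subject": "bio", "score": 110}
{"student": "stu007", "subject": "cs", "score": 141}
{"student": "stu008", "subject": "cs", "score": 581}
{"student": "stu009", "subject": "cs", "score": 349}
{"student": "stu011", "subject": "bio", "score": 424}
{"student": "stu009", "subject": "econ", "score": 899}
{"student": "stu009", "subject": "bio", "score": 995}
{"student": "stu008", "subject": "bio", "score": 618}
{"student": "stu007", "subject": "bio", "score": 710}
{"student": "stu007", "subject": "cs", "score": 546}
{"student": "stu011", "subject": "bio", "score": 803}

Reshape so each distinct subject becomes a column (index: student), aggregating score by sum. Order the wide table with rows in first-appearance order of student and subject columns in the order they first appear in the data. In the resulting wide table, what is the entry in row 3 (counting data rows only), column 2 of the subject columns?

With rows in first-appearance order of student, row 3 is student=stu007. subject columns in first-appearance order: physics, bio, econ, cs; column 2 is bio.
Long rows with student=stu007, subject=bio: 110 + 710 = 820.

820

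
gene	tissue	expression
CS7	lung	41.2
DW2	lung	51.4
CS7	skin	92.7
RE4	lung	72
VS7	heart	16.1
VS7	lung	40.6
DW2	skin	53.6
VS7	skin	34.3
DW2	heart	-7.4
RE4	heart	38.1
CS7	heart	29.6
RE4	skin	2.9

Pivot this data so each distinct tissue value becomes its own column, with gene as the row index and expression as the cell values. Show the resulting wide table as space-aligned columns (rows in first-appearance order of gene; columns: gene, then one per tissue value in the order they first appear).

gene  lung  skin  heart
CS7   41.2  92.7  29.6 
DW2   51.4  53.6  -7.4 
RE4   72    2.9   38.1 
VS7   40.6  34.3  16.1 

Columns: gene plus the 3 distinct tissue values (lung, skin, heart).
For example, row CS7 column lung takes expression=41.2 from the long row (CS7, lung).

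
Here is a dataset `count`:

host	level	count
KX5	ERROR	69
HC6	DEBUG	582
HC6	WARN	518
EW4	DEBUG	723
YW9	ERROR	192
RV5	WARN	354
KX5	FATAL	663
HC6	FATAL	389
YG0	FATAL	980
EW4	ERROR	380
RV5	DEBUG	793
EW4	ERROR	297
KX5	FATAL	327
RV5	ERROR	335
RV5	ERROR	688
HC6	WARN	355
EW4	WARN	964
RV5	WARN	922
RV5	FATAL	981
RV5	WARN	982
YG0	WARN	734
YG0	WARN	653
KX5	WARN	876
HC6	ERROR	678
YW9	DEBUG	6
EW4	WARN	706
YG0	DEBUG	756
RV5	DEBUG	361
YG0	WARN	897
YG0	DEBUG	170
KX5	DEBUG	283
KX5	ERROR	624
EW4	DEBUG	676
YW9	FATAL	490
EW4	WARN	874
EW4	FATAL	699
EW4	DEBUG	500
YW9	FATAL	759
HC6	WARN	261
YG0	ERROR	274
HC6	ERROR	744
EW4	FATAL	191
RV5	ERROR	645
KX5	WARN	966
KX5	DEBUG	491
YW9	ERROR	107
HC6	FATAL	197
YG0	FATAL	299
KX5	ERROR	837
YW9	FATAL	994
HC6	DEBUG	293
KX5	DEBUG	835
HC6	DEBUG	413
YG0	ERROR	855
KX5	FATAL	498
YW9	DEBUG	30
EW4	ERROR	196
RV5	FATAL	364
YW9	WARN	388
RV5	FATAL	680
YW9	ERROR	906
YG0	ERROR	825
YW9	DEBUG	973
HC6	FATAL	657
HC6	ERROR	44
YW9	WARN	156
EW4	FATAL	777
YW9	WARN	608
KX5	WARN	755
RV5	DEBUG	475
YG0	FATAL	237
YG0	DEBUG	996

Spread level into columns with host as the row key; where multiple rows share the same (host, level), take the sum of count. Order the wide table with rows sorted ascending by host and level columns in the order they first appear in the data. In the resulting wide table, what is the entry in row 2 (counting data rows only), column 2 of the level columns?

1288

With rows sorted ascending by host, row 2 is host=HC6. level columns in first-appearance order: ERROR, DEBUG, WARN, FATAL; column 2 is DEBUG.
Long rows with host=HC6, level=DEBUG: 582 + 293 + 413 = 1288.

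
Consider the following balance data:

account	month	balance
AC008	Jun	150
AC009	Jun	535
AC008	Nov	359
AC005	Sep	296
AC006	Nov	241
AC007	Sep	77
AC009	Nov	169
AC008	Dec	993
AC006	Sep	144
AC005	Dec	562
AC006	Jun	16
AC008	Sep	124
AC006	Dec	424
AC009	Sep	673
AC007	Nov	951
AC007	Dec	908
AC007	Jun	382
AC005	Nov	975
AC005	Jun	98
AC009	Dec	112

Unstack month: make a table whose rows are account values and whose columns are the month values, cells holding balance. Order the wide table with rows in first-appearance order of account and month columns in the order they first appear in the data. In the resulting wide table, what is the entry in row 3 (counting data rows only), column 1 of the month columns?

With rows in first-appearance order of account, row 3 is account=AC005. month columns in first-appearance order: Jun, Nov, Sep, Dec; column 1 is Jun.
Long rows with account=AC005, month=Jun: balance = 98.

98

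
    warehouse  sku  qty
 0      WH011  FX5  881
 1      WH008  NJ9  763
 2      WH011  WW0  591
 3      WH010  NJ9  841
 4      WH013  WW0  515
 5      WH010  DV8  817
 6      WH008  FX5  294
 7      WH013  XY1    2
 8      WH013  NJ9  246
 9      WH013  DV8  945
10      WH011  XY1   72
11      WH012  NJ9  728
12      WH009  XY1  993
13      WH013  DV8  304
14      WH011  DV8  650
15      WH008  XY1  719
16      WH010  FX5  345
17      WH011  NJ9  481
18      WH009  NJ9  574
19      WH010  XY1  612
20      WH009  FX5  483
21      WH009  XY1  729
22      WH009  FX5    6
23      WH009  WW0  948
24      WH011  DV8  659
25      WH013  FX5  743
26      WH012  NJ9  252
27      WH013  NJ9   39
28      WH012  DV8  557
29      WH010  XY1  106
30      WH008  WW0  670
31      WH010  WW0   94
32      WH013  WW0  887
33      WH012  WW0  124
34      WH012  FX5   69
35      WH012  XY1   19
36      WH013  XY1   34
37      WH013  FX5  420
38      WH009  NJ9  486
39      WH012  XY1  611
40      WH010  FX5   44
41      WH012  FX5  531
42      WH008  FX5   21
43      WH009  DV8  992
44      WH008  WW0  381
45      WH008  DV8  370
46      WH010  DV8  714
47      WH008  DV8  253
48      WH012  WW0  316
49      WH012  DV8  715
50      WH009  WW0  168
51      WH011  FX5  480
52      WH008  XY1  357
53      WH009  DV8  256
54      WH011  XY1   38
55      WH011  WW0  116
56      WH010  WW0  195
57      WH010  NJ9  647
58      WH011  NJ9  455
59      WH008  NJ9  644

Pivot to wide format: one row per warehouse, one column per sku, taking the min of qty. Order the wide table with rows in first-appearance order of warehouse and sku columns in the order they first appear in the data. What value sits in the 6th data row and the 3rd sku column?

168

With rows in first-appearance order of warehouse, row 6 is warehouse=WH009. sku columns in first-appearance order: FX5, NJ9, WW0, DV8, XY1; column 3 is WW0.
Long rows with warehouse=WH009, sku=WW0: min(948, 168) = 168.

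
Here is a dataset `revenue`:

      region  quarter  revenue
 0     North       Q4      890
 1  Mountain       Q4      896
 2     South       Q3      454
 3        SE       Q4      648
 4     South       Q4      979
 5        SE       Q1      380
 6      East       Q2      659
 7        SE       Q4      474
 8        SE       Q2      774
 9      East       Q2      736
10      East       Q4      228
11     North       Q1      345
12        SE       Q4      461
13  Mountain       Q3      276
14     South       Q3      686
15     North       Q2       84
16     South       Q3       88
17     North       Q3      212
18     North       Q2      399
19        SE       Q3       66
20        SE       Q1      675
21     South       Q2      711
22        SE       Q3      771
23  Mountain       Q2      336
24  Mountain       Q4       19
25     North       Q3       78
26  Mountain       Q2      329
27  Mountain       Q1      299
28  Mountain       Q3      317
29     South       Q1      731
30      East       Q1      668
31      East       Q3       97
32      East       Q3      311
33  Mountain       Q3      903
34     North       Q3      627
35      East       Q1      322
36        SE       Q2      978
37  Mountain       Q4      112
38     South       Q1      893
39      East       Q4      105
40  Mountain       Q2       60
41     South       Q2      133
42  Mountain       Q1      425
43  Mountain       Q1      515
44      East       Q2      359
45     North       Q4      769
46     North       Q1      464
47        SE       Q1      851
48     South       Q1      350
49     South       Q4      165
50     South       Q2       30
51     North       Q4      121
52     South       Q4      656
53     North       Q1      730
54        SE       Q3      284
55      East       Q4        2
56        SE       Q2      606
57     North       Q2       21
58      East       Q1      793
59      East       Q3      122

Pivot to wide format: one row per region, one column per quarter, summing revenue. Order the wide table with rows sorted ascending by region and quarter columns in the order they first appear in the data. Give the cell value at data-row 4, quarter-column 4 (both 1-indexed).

2358

With rows sorted ascending by region, row 4 is region=SE. quarter columns in first-appearance order: Q4, Q3, Q1, Q2; column 4 is Q2.
Long rows with region=SE, quarter=Q2: 774 + 978 + 606 = 2358.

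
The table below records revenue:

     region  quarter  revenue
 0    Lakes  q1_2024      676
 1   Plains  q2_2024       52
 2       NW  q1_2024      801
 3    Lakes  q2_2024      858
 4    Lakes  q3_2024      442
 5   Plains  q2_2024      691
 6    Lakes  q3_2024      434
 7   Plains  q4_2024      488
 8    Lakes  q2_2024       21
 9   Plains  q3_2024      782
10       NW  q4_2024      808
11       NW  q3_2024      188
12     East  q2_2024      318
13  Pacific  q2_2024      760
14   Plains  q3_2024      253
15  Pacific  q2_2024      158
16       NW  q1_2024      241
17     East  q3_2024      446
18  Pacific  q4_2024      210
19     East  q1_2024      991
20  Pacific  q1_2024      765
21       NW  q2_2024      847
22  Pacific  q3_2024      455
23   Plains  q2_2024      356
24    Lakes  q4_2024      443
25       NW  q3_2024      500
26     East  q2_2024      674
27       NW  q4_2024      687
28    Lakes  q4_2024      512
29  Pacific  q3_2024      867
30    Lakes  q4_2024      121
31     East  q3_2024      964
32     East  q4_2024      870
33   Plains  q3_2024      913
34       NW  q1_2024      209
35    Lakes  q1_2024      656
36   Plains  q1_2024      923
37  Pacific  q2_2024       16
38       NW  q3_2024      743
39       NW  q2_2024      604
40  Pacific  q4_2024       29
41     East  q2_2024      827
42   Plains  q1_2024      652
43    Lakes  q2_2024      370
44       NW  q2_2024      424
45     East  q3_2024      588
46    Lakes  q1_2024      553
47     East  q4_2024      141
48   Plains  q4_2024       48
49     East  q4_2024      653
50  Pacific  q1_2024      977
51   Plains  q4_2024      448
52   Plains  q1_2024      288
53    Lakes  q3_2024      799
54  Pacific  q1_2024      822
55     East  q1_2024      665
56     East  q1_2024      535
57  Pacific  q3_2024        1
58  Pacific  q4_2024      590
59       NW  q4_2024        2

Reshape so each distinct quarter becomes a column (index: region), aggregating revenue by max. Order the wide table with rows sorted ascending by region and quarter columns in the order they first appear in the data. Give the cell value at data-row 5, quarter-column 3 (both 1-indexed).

With rows sorted ascending by region, row 5 is region=Plains. quarter columns in first-appearance order: q1_2024, q2_2024, q3_2024, q4_2024; column 3 is q3_2024.
Long rows with region=Plains, quarter=q3_2024: max(782, 253, 913) = 913.

913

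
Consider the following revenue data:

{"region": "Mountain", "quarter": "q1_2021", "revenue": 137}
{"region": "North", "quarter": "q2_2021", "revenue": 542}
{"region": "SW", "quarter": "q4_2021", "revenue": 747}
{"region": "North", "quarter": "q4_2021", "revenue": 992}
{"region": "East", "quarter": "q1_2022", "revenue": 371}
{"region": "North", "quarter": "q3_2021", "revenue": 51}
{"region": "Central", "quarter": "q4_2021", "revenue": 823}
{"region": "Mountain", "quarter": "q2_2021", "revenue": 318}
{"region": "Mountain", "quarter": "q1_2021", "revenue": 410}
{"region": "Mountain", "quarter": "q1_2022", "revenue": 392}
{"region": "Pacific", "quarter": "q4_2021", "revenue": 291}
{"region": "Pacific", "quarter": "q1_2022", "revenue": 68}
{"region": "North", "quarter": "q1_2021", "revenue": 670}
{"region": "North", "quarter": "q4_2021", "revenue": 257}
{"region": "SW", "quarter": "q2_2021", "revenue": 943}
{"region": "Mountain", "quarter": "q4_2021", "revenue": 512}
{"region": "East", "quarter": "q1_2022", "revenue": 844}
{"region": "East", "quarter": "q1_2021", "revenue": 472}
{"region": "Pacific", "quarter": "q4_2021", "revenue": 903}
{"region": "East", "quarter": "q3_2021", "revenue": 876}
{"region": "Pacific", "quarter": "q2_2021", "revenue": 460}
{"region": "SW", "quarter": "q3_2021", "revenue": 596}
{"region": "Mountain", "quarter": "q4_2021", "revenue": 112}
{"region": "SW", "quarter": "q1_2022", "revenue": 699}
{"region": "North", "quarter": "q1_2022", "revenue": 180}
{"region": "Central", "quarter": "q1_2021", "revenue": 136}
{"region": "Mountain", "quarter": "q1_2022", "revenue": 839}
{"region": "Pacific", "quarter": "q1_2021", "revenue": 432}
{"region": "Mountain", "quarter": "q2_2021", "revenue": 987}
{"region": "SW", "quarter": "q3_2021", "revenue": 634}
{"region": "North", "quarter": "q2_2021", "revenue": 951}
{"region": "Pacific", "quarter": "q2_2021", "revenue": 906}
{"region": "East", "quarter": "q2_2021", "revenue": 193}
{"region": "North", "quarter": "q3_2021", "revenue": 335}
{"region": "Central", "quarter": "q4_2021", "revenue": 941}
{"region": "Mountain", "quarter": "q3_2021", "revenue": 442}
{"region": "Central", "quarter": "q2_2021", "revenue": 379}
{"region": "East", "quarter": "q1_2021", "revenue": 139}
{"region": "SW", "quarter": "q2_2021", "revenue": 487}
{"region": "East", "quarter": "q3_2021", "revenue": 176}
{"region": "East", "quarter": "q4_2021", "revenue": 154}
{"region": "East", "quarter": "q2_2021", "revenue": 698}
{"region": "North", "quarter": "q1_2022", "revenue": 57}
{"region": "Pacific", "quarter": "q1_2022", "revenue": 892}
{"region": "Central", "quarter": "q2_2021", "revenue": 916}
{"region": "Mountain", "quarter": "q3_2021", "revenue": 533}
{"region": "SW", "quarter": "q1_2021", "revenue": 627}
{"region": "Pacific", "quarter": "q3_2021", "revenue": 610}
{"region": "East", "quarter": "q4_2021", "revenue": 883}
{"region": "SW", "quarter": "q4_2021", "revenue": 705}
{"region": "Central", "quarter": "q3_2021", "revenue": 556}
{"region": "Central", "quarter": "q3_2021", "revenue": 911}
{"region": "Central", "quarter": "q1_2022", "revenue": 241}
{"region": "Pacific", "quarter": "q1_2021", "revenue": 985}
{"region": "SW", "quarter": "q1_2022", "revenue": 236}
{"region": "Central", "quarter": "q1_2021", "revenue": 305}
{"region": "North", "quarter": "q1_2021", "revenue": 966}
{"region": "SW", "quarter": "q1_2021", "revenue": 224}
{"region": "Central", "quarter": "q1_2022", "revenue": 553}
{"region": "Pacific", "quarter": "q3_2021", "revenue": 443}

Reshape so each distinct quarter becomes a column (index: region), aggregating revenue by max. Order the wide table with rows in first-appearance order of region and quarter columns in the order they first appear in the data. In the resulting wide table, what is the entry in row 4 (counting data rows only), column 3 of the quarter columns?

883

With rows in first-appearance order of region, row 4 is region=East. quarter columns in first-appearance order: q1_2021, q2_2021, q4_2021, q1_2022, q3_2021; column 3 is q4_2021.
Long rows with region=East, quarter=q4_2021: max(154, 883) = 883.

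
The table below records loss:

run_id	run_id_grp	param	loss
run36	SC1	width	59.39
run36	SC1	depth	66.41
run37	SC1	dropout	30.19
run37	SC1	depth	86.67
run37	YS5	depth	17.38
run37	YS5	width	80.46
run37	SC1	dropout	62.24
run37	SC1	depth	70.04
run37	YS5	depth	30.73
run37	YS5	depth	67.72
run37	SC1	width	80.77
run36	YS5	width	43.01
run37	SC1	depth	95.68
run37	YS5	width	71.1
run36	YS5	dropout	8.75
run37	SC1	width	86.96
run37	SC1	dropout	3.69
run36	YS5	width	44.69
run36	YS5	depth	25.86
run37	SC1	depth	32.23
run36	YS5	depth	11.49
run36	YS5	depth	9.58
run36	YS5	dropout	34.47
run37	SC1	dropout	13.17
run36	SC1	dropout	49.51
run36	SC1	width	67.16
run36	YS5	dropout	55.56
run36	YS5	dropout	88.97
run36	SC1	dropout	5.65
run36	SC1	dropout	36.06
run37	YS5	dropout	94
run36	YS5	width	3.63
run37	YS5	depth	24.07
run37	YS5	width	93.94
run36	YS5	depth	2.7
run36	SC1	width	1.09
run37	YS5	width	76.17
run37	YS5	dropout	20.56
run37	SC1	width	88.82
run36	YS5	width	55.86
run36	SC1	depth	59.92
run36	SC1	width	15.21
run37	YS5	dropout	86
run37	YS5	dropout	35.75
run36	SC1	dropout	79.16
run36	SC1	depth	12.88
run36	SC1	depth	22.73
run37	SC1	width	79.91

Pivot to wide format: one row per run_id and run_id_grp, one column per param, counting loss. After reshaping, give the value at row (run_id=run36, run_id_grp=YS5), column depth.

4

Rows with run_id=run36, run_id_grp=YS5 and param=depth: loss values are 25.86, 11.49, 9.58, 2.7.
4 rows match — count = 4.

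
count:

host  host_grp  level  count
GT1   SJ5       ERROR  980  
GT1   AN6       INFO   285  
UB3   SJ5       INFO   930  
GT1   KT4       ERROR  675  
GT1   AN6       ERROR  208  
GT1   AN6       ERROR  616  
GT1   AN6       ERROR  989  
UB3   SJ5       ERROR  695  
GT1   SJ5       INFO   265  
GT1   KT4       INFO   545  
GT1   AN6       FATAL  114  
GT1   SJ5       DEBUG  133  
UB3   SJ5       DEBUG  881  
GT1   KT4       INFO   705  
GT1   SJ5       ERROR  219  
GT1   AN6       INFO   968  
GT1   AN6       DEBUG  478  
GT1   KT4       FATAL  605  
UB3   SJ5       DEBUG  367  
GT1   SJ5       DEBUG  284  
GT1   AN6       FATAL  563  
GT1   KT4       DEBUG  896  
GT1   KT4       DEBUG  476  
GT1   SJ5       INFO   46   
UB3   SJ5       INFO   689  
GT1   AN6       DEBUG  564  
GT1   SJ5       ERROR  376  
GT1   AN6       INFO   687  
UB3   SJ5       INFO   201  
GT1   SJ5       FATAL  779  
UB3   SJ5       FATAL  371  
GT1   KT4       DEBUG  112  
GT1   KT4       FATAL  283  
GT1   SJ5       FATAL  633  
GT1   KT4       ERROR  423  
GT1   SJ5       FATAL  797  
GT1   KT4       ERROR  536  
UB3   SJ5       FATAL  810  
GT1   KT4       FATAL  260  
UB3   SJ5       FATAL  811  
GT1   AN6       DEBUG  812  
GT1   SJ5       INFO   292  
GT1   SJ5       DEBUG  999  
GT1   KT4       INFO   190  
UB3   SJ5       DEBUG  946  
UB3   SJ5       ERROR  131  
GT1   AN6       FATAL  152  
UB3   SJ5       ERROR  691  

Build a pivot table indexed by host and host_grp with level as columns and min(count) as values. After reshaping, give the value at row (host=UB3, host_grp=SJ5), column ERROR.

131

Rows with host=UB3, host_grp=SJ5 and level=ERROR: count values are 695, 131, 691.
min(695, 131, 691) = 131.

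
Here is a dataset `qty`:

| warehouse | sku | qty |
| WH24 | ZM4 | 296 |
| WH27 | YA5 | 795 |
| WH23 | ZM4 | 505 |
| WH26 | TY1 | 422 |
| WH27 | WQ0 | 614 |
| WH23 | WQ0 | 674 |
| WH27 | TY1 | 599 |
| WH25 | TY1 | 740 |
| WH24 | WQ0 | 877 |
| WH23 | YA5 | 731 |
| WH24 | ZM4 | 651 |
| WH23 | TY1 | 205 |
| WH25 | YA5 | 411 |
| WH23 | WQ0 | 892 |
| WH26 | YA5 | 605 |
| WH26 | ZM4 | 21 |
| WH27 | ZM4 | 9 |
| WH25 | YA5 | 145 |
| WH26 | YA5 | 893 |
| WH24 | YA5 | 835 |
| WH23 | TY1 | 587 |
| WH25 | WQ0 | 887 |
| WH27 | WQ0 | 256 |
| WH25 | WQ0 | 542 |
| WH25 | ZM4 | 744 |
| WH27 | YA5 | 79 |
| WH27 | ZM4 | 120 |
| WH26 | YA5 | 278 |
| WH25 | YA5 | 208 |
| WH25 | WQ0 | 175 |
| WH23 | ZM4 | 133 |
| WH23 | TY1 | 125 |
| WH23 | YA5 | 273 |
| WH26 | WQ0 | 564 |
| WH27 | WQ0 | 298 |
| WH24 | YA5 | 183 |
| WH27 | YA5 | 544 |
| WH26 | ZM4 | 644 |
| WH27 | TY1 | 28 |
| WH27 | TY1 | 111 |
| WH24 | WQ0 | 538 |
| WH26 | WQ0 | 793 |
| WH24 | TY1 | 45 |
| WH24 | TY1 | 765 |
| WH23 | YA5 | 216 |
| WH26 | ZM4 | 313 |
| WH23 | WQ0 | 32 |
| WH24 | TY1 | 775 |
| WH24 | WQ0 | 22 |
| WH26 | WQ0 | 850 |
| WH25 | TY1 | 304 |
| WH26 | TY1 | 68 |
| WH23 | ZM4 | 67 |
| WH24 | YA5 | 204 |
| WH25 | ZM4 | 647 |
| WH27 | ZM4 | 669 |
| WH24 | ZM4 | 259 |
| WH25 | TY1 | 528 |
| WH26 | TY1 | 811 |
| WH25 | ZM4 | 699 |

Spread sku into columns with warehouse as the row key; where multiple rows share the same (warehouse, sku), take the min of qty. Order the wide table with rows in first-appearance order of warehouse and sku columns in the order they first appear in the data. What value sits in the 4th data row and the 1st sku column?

21

With rows in first-appearance order of warehouse, row 4 is warehouse=WH26. sku columns in first-appearance order: ZM4, YA5, TY1, WQ0; column 1 is ZM4.
Long rows with warehouse=WH26, sku=ZM4: min(21, 644, 313) = 21.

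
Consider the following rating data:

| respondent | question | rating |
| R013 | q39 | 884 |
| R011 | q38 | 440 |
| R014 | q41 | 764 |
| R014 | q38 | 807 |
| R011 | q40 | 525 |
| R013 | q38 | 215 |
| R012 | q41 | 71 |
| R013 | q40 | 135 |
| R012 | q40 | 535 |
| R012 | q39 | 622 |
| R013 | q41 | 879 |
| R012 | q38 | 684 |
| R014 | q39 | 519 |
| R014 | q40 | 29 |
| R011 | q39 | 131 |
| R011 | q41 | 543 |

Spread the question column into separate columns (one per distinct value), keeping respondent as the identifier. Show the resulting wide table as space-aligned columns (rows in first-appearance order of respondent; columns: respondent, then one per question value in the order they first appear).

respondent  q39  q38  q41  q40
R013        884  215  879  135
R011        131  440  543  525
R014        519  807  764  29 
R012        622  684  71   535

Columns: respondent plus the 4 distinct question values (q39, q38, q41, q40).
For example, row R013 column q39 takes rating=884 from the long row (R013, q39).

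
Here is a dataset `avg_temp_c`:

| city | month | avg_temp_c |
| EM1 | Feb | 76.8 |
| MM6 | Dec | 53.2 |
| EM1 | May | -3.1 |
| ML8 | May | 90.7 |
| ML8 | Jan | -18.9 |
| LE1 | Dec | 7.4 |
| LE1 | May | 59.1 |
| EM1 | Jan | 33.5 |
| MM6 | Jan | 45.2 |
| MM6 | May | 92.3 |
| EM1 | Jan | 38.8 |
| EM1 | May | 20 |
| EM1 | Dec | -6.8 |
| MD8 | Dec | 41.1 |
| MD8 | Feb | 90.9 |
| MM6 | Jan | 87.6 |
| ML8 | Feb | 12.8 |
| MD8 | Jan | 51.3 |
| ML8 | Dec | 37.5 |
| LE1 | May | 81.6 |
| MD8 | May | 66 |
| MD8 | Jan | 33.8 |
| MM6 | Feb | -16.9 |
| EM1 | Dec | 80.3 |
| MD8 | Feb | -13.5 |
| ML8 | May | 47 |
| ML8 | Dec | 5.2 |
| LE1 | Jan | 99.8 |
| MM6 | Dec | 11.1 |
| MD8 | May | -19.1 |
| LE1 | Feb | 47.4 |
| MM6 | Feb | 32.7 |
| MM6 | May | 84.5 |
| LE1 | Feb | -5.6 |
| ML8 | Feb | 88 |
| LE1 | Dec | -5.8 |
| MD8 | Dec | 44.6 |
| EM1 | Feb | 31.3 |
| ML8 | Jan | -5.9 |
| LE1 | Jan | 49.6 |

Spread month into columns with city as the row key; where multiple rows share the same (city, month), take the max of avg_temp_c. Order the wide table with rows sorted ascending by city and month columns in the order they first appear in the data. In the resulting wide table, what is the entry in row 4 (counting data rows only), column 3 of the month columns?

With rows sorted ascending by city, row 4 is city=ML8. month columns in first-appearance order: Feb, Dec, May, Jan; column 3 is May.
Long rows with city=ML8, month=May: max(90.7, 47) = 90.7.

90.7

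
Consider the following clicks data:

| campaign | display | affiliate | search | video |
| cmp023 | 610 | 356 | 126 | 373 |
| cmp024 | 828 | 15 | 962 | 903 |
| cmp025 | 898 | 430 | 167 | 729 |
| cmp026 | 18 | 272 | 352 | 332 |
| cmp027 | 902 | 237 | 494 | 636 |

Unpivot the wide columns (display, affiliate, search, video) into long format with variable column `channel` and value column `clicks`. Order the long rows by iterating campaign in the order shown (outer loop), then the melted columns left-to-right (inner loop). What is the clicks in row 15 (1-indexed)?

20 rows total (5 × 4). Row 15: index ⌊(15-1)/4⌋ = 3 into campaign → cmp026; (15-1) mod 4 = 2 into the melted columns → search.
So row 15 is (cmp026, search, 352); clicks = 352.

352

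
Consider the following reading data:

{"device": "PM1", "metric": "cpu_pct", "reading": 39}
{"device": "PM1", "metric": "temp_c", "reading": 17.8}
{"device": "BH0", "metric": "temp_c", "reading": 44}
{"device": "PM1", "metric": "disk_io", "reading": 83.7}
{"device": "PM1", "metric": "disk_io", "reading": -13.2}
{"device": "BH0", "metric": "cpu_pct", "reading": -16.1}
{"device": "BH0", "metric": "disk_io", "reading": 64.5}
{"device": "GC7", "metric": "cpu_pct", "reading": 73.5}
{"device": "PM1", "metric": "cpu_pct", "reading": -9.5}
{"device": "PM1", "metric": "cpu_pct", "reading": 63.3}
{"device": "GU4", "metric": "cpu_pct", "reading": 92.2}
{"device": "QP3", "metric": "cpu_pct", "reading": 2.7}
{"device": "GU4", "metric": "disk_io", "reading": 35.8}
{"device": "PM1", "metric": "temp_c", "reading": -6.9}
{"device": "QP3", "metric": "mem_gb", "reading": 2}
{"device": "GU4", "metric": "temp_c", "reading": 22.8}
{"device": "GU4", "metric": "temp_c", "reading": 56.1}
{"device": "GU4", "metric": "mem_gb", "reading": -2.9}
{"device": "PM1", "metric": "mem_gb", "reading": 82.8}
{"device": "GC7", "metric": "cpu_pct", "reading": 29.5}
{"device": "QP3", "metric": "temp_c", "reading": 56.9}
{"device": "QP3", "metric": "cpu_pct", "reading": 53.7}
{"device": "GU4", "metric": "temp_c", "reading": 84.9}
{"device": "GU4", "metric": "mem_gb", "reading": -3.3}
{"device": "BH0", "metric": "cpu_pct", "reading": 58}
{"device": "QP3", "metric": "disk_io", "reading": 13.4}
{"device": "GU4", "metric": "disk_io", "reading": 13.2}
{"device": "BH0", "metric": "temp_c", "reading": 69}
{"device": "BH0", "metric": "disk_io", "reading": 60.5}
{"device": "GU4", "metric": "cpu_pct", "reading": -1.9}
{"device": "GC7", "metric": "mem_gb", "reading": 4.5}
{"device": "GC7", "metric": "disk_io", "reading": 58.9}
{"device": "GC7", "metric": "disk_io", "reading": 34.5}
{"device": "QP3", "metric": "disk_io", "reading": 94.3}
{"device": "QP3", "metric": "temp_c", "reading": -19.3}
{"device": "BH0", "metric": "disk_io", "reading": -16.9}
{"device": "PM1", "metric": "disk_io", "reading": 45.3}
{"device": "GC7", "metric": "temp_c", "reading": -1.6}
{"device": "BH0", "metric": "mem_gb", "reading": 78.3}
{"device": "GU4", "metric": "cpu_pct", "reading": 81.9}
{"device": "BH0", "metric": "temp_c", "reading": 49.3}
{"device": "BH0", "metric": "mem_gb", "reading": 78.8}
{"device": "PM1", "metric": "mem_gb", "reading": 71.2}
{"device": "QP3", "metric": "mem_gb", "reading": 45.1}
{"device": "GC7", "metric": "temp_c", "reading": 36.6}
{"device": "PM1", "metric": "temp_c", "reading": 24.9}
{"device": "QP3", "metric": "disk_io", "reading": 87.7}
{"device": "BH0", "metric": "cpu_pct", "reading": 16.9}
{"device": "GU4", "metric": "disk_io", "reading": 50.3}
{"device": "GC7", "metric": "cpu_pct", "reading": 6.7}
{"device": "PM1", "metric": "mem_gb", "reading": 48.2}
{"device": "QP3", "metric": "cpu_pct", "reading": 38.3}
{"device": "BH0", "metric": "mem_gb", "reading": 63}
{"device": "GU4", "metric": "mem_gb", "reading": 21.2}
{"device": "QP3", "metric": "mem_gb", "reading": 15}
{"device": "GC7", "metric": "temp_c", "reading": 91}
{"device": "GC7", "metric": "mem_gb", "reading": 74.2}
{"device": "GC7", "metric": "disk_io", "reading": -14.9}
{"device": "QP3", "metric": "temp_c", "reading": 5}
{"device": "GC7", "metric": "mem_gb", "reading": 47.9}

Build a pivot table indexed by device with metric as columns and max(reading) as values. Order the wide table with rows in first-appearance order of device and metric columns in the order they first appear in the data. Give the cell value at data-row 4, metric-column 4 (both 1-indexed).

21.2

With rows in first-appearance order of device, row 4 is device=GU4. metric columns in first-appearance order: cpu_pct, temp_c, disk_io, mem_gb; column 4 is mem_gb.
Long rows with device=GU4, metric=mem_gb: max(-2.9, -3.3, 21.2) = 21.2.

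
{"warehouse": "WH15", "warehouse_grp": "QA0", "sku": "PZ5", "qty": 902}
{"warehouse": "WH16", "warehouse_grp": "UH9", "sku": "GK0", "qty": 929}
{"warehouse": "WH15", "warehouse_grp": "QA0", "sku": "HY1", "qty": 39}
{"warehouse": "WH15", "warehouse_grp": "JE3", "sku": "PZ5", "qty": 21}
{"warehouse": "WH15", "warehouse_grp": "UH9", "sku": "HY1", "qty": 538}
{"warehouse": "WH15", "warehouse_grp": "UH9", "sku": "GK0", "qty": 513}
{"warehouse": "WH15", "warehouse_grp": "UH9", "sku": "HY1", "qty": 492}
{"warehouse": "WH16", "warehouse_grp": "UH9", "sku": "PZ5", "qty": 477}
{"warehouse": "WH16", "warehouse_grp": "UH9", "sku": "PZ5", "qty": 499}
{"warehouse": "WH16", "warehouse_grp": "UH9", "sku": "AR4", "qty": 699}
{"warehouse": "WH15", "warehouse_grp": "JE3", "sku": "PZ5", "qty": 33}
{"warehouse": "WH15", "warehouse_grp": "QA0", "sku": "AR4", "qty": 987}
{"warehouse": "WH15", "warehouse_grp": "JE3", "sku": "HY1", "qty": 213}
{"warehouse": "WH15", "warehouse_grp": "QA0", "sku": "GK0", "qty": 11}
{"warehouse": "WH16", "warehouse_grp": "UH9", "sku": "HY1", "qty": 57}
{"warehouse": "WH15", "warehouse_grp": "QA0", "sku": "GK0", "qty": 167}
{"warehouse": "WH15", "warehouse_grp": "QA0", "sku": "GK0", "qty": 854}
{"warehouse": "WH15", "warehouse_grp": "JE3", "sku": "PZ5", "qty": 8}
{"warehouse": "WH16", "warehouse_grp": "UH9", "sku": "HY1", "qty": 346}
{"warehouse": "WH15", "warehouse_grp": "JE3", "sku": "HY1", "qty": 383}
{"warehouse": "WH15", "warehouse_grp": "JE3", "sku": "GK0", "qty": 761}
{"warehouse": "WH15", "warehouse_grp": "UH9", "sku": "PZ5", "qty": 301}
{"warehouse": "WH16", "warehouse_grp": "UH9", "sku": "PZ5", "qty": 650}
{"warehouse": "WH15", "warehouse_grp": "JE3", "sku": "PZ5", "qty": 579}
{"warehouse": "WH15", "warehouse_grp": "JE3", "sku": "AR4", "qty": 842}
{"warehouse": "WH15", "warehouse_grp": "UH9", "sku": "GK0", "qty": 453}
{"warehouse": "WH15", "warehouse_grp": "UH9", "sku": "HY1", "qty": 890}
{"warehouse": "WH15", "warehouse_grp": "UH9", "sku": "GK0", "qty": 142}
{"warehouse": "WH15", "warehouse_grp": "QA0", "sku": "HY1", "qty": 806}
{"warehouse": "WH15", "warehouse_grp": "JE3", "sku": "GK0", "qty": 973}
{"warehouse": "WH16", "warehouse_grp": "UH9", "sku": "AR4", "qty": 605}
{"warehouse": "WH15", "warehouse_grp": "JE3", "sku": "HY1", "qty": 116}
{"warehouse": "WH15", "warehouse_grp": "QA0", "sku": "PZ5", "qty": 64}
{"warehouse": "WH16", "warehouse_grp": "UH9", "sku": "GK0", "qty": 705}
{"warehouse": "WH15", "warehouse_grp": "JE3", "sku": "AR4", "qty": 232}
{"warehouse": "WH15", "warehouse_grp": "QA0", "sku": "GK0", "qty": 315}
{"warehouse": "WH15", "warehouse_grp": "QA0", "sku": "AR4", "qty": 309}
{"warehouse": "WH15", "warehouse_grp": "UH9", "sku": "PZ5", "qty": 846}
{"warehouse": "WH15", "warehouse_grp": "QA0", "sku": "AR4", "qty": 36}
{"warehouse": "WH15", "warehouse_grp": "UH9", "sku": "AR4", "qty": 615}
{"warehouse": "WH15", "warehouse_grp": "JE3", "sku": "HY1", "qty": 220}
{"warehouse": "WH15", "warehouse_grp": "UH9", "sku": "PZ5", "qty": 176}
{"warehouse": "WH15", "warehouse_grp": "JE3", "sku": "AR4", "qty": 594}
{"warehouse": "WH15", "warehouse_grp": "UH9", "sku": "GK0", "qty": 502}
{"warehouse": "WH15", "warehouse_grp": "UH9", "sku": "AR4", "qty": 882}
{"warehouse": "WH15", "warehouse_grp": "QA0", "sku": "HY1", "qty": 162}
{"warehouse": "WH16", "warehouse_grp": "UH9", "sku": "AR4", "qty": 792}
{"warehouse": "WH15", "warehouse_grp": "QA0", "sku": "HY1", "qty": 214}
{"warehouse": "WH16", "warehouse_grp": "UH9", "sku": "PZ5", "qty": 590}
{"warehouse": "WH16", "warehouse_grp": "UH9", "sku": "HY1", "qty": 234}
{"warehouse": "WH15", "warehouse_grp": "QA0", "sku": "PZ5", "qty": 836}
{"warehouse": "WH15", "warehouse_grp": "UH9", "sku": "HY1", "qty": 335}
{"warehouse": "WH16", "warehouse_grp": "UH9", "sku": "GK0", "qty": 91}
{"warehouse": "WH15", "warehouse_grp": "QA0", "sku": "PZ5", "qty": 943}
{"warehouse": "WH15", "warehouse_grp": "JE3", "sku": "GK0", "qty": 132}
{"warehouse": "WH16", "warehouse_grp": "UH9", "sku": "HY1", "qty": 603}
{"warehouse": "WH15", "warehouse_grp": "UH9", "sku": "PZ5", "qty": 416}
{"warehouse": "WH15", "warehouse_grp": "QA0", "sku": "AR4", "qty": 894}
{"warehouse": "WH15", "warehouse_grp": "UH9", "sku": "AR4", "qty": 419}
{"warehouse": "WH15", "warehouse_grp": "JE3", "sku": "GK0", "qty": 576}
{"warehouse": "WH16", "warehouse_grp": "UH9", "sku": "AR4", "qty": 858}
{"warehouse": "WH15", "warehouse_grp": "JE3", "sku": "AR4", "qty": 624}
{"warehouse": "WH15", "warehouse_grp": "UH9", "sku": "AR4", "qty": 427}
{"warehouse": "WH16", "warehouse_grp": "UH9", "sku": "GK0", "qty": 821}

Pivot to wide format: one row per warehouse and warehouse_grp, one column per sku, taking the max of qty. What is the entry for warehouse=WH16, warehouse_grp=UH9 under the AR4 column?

858

Rows with warehouse=WH16, warehouse_grp=UH9 and sku=AR4: qty values are 699, 605, 792, 858.
max(699, 605, 792, 858) = 858.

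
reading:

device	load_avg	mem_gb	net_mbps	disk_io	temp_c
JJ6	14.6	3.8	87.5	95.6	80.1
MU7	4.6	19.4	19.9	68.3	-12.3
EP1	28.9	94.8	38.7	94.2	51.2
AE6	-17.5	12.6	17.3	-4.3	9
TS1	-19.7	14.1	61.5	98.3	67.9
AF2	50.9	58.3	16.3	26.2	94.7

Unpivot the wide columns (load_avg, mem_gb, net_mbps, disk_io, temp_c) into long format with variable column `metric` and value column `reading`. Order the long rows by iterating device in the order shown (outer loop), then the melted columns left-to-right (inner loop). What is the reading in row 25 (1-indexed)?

67.9

30 rows total (6 × 5). Row 25: index ⌊(25-1)/5⌋ = 4 into device → TS1; (25-1) mod 5 = 4 into the melted columns → temp_c.
So row 25 is (TS1, temp_c, 67.9); reading = 67.9.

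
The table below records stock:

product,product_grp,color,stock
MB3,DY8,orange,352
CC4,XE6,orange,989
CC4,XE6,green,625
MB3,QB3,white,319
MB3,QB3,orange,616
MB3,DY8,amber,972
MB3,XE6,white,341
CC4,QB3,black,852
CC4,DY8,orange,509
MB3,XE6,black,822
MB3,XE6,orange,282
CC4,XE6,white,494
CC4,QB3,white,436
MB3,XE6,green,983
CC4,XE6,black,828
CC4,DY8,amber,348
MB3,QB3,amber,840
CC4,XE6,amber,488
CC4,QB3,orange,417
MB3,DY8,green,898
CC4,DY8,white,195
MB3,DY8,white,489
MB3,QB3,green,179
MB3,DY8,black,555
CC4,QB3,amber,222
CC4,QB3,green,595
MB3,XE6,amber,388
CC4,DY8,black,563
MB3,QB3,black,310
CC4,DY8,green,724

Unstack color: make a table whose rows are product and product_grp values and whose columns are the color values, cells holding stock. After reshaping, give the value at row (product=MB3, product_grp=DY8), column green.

Wide layout: rows indexed by product and product_grp, columns are the 5 distinct color values (orange, green, white, amber, black).
Cell (product=MB3, product_grp=DY8, color=green) draws from the long row where product=MB3, product_grp=DY8 and color=green, which has stock=898.

898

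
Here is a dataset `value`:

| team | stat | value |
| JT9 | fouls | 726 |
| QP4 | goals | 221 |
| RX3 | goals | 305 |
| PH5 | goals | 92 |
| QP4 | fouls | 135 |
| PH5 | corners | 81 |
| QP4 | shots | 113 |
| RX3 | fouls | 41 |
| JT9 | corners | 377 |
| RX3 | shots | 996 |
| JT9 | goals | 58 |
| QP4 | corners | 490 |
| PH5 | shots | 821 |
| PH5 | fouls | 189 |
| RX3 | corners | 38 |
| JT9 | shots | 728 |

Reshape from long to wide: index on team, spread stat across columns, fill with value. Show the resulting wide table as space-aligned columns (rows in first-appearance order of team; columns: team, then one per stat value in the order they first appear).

Columns: team plus the 4 distinct stat values (fouls, goals, corners, shots).
For example, row JT9 column fouls takes value=726 from the long row (JT9, fouls).

team  fouls  goals  corners  shots
JT9   726    58     377      728  
QP4   135    221    490      113  
RX3   41     305    38       996  
PH5   189    92     81       821  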